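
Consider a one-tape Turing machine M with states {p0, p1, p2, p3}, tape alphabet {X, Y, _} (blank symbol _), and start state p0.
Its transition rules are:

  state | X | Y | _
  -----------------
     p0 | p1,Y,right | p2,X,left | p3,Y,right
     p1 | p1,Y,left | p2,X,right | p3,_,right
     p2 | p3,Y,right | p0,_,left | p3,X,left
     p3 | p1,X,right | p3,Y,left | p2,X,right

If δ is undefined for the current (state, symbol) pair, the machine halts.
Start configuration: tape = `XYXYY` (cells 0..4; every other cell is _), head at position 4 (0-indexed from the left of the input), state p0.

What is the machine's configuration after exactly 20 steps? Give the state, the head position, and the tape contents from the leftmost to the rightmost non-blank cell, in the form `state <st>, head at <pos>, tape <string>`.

state p0, head at 6, tape XYY_XYX

p0 | XYXY[Y]___   read Y → write X, move left, go to p2
p2 | XYX[Y]X___   read Y → write _, move left, go to p0
p0 | XY[X]_X___   read X → write Y, move right, go to p1
p1 | XYY[_]X___   read _ → write _, move right, go to p3
p3 | XYY_[X]___   read X → write X, move right, go to p1
p1 | XYY_X[_]__   read _ → write _, move right, go to p3
p3 | XYY_X_[_]_   read _ → write X, move right, go to p2
p2 | XYY_X_X[_]   read _ → write X, move left, go to p3
p3 | XYY_X_[X]X   read X → write X, move right, go to p1
p1 | XYY_X_X[X]   read X → write Y, move left, go to p1
p1 | XYY_X_[X]Y   read X → write Y, move left, go to p1
p1 | XYY_X[_]YY   read _ → write _, move right, go to p3
p3 | XYY_X_[Y]Y   read Y → write Y, move left, go to p3
p3 | XYY_X[_]YY   read _ → write X, move right, go to p2
p2 | XYY_XX[Y]Y   read Y → write _, move left, go to p0
p0 | XYY_X[X]_Y   read X → write Y, move right, go to p1
p1 | XYY_XY[_]Y   read _ → write _, move right, go to p3
p3 | XYY_XY_[Y]   read Y → write Y, move left, go to p3
p3 | XYY_XY[_]Y   read _ → write X, move right, go to p2
p2 | XYY_XYX[Y]   read Y → write _, move left, go to p0
p0 | XYY_XY[X]_
After 20 steps: state p0, head at 6, tape XYY_XYX.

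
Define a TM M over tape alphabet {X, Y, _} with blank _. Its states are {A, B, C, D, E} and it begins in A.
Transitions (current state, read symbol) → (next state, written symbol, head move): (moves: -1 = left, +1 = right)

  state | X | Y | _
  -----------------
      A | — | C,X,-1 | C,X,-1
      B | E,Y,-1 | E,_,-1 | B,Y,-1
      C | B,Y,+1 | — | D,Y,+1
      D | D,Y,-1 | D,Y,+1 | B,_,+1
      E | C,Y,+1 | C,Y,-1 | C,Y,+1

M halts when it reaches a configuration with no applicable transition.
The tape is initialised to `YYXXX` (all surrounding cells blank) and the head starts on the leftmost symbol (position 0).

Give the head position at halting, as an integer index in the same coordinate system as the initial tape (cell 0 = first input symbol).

2

A | _[Y]YXXX__   read Y → write X, move -1, go to C
C | [_]XYXXX__   read _ → write Y, move +1, go to D
D | Y[X]YXXX__   read X → write Y, move -1, go to D
D | [Y]YYXXX__   read Y → write Y, move +1, go to D
D | Y[Y]YXXX__   read Y → write Y, move +1, go to D
D | YY[Y]XXX__   read Y → write Y, move +1, go to D
D | YYY[X]XX__   read X → write Y, move -1, go to D
D | YY[Y]YXX__   read Y → write Y, move +1, go to D
D | YYY[Y]XX__   read Y → write Y, move +1, go to D
D | YYYY[X]X__   read X → write Y, move -1, go to D
D | YYY[Y]YX__   read Y → write Y, move +1, go to D
D | YYYY[Y]X__   read Y → write Y, move +1, go to D
D | YYYYY[X]__   read X → write Y, move -1, go to D
D | YYYY[Y]Y__   read Y → write Y, move +1, go to D
D | YYYYY[Y]__   read Y → write Y, move +1, go to D
D | YYYYYY[_]_   read _ → write _, move +1, go to B
B | YYYYYY_[_]   read _ → write Y, move -1, go to B
B | YYYYYY[_]Y   read _ → write Y, move -1, go to B
B | YYYYY[Y]YY   read Y → write _, move -1, go to E
E | YYYY[Y]_YY   read Y → write Y, move -1, go to C
C | YYY[Y]Y_YY
At halt the head is at cell 2.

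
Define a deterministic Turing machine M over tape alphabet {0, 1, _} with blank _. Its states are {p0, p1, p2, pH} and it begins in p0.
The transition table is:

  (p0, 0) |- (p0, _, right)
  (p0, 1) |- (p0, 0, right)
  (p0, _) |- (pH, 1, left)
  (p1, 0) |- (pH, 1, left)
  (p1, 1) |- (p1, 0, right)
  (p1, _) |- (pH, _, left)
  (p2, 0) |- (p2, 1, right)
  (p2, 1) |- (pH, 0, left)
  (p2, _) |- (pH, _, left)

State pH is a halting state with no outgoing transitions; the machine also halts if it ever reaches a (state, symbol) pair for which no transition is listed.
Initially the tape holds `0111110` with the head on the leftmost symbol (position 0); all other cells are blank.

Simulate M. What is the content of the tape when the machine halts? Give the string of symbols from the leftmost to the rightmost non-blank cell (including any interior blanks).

00000_1

state=p0 head=0 tape=[0]111110_   (p0,0)→(p0,_,right)
state=p0 head=1 tape=_[1]11110_   (p0,1)→(p0,0,right)
state=p0 head=2 tape=_0[1]1110_   (p0,1)→(p0,0,right)
state=p0 head=3 tape=_00[1]110_   (p0,1)→(p0,0,right)
state=p0 head=4 tape=_000[1]10_   (p0,1)→(p0,0,right)
state=p0 head=5 tape=_0000[1]0_   (p0,1)→(p0,0,right)
state=p0 head=6 tape=_00000[0]_   (p0,0)→(p0,_,right)
state=p0 head=7 tape=_00000_[_]   (p0,_)→(pH,1,left)
state=pH head=6 tape=_00000[_]1
The non-blank tape span at halt is 00000_1.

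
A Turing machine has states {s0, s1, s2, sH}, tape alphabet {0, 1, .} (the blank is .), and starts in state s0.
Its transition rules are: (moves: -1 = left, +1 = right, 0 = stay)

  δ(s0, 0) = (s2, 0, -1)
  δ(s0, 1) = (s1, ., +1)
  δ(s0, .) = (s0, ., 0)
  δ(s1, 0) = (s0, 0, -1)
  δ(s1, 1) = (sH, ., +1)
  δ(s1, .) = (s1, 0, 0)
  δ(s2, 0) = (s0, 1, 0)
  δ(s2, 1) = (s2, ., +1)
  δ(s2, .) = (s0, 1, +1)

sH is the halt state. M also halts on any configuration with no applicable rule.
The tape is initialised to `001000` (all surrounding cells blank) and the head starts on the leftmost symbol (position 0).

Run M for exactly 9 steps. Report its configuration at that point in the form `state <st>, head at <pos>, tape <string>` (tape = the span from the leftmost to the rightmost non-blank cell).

state s0, head at 0, tape 01000

s0 | .[0]01000   read 0 → write 0, move -1, go to s2
s2 | [.]001000   read . → write 1, move +1, go to s0
s0 | 1[0]01000   read 0 → write 0, move -1, go to s2
s2 | [1]001000   read 1 → write ., move +1, go to s2
s2 | .[0]01000   read 0 → write 1, move 0, go to s0
s0 | .[1]01000   read 1 → write ., move +1, go to s1
s1 | ..[0]1000   read 0 → write 0, move -1, go to s0
s0 | .[.]01000   read . → write ., move 0, go to s0
s0 | .[.]01000   read . → write ., move 0, go to s0
s0 | .[.]01000
After 9 steps: state s0, head at 0, tape 01000.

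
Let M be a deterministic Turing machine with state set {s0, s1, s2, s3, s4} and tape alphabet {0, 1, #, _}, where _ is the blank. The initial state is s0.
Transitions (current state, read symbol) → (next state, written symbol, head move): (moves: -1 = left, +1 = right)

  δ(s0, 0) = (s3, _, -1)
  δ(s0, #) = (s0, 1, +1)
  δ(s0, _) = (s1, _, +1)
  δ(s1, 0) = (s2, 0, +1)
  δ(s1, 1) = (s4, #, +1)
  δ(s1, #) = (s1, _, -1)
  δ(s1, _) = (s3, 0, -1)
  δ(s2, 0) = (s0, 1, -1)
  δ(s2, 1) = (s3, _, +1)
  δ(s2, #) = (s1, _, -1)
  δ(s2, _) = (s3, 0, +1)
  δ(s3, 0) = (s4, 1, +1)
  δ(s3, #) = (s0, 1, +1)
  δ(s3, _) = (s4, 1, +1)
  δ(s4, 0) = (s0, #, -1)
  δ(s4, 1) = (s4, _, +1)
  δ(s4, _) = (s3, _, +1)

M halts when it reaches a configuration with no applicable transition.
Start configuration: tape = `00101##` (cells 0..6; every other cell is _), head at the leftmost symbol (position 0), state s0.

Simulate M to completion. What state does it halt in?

s3

s0 | _[0]0101##   read 0 → write _, move -1, go to s3
s3 | [_]_0101##   read _ → write 1, move +1, go to s4
s4 | 1[_]0101##   read _ → write _, move +1, go to s3
s3 | 1_[0]101##   read 0 → write 1, move +1, go to s4
s4 | 1_1[1]01##   read 1 → write _, move +1, go to s4
s4 | 1_1_[0]1##   read 0 → write #, move -1, go to s0
s0 | 1_1[_]#1##   read _ → write _, move +1, go to s1
s1 | 1_1_[#]1##   read # → write _, move -1, go to s1
s1 | 1_1[_]_1##   read _ → write 0, move -1, go to s3
s3 | 1_[1]0_1##
No transition is defined for (s3, 1); M halts in state s3.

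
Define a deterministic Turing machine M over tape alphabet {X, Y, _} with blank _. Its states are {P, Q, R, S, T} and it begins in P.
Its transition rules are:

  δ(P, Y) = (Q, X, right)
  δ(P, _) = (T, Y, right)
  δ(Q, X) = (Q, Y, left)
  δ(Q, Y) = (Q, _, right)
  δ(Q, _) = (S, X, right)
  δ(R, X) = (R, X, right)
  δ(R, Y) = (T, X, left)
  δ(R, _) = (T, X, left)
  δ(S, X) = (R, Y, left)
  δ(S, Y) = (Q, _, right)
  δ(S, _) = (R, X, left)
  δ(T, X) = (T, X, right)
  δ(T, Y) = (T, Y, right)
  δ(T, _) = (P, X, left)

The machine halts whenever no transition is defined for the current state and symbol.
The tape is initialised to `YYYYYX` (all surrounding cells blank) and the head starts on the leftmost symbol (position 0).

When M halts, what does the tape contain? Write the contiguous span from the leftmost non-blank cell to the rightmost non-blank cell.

state=P head=0 tape=[Y]YYYYX____   (P,Y)→(Q,X,right)
state=Q head=1 tape=X[Y]YYYX____   (Q,Y)→(Q,_,right)
state=Q head=2 tape=X_[Y]YYX____   (Q,Y)→(Q,_,right)
state=Q head=3 tape=X__[Y]YX____   (Q,Y)→(Q,_,right)
state=Q head=4 tape=X___[Y]X____   (Q,Y)→(Q,_,right)
state=Q head=5 tape=X____[X]____   (Q,X)→(Q,Y,left)
state=Q head=4 tape=X___[_]Y____   (Q,_)→(S,X,right)
state=S head=5 tape=X___X[Y]____   (S,Y)→(Q,_,right)
state=Q head=6 tape=X___X_[_]___   (Q,_)→(S,X,right)
state=S head=7 tape=X___X_X[_]__   (S,_)→(R,X,left)
state=R head=6 tape=X___X_[X]X__   (R,X)→(R,X,right)
state=R head=7 tape=X___X_X[X]__   (R,X)→(R,X,right)
state=R head=8 tape=X___X_XX[_]_   (R,_)→(T,X,left)
state=T head=7 tape=X___X_X[X]X_   (T,X)→(T,X,right)
state=T head=8 tape=X___X_XX[X]_   (T,X)→(T,X,right)
state=T head=9 tape=X___X_XXX[_]   (T,_)→(P,X,left)
state=P head=8 tape=X___X_XX[X]X
The non-blank tape span at halt is X___X_XXXX.

X___X_XXXX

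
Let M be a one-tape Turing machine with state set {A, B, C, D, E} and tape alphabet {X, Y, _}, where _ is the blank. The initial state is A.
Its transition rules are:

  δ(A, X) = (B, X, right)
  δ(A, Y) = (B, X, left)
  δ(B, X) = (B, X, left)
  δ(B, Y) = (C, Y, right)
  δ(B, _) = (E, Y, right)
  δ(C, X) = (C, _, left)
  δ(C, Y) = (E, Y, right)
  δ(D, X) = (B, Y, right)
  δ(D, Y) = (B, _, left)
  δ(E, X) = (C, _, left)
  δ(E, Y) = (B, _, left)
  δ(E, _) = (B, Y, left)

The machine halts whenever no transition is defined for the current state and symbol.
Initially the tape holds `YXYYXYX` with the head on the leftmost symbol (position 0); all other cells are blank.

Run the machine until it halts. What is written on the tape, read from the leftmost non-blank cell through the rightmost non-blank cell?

A | _[Y]XYYXYX   read Y → write X, move left, go to B
B | [_]XXYYXYX   read _ → write Y, move right, go to E
E | Y[X]XYYXYX   read X → write _, move left, go to C
C | [Y]_XYYXYX   read Y → write Y, move right, go to E
E | Y[_]XYYXYX   read _ → write Y, move left, go to B
B | [Y]YXYYXYX   read Y → write Y, move right, go to C
C | Y[Y]XYYXYX   read Y → write Y, move right, go to E
E | YY[X]YYXYX   read X → write _, move left, go to C
C | Y[Y]_YYXYX   read Y → write Y, move right, go to E
E | YY[_]YYXYX   read _ → write Y, move left, go to B
B | Y[Y]YYYXYX   read Y → write Y, move right, go to C
C | YY[Y]YYXYX   read Y → write Y, move right, go to E
E | YYY[Y]YXYX   read Y → write _, move left, go to B
B | YY[Y]_YXYX   read Y → write Y, move right, go to C
C | YYY[_]YXYX
The non-blank tape span at halt is YYY_YXYX.

YYY_YXYX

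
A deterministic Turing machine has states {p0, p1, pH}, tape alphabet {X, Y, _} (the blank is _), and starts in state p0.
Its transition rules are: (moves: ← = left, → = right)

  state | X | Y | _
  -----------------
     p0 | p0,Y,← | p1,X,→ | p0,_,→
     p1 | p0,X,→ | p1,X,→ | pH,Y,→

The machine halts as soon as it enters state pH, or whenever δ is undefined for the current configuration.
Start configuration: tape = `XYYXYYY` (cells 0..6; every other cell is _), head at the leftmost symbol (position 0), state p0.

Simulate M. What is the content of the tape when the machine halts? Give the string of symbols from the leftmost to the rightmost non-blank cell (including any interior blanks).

XXXXXXXY

p0 | _[X]YYXYYY__   read X → write Y, move ←, go to p0
p0 | [_]YYYXYYY__   read _ → write _, move →, go to p0
p0 | _[Y]YYXYYY__   read Y → write X, move →, go to p1
p1 | _X[Y]YXYYY__   read Y → write X, move →, go to p1
p1 | _XX[Y]XYYY__   read Y → write X, move →, go to p1
p1 | _XXX[X]YYY__   read X → write X, move →, go to p0
p0 | _XXXX[Y]YY__   read Y → write X, move →, go to p1
p1 | _XXXXX[Y]Y__   read Y → write X, move →, go to p1
p1 | _XXXXXX[Y]__   read Y → write X, move →, go to p1
p1 | _XXXXXXX[_]_   read _ → write Y, move →, go to pH
pH | _XXXXXXXY[_]
The non-blank tape span at halt is XXXXXXXY.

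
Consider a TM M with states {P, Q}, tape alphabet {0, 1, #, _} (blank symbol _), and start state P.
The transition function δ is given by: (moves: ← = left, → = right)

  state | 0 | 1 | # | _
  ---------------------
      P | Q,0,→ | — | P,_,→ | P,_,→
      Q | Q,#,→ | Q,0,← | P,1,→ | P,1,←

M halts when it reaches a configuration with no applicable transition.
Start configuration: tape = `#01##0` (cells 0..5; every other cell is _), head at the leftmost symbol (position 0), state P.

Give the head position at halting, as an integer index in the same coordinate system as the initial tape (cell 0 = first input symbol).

P | [#]01##0__   read # → write _, move →, go to P
P | _[0]1##0__   read 0 → write 0, move →, go to Q
Q | _0[1]##0__   read 1 → write 0, move ←, go to Q
Q | _[0]0##0__   read 0 → write #, move →, go to Q
Q | _#[0]##0__   read 0 → write #, move →, go to Q
Q | _##[#]#0__   read # → write 1, move →, go to P
P | _##1[#]0__   read # → write _, move →, go to P
P | _##1_[0]__   read 0 → write 0, move →, go to Q
Q | _##1_0[_]_   read _ → write 1, move ←, go to P
P | _##1_[0]1_   read 0 → write 0, move →, go to Q
Q | _##1_0[1]_   read 1 → write 0, move ←, go to Q
Q | _##1_[0]0_   read 0 → write #, move →, go to Q
Q | _##1_#[0]_   read 0 → write #, move →, go to Q
Q | _##1_##[_]   read _ → write 1, move ←, go to P
P | _##1_#[#]1   read # → write _, move →, go to P
P | _##1_#_[1]
At halt the head is at cell 7.

7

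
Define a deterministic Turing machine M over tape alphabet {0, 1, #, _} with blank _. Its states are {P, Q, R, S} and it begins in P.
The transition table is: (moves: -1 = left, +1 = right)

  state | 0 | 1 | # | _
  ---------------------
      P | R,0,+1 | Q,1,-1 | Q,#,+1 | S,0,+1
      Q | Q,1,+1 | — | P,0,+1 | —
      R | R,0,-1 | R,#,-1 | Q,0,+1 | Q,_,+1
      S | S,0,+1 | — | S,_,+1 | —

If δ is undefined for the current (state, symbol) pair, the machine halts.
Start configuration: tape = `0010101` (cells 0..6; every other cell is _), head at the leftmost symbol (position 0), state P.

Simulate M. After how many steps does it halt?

P | _[0]010101   read 0 → write 0, move +1, go to R
R | _0[0]10101   read 0 → write 0, move -1, go to R
R | _[0]010101   read 0 → write 0, move -1, go to R
R | [_]0010101   read _ → write _, move +1, go to Q
Q | _[0]010101   read 0 → write 1, move +1, go to Q
Q | _1[0]10101   read 0 → write 1, move +1, go to Q
Q | _11[1]0101
M halts after 6 transitions.

6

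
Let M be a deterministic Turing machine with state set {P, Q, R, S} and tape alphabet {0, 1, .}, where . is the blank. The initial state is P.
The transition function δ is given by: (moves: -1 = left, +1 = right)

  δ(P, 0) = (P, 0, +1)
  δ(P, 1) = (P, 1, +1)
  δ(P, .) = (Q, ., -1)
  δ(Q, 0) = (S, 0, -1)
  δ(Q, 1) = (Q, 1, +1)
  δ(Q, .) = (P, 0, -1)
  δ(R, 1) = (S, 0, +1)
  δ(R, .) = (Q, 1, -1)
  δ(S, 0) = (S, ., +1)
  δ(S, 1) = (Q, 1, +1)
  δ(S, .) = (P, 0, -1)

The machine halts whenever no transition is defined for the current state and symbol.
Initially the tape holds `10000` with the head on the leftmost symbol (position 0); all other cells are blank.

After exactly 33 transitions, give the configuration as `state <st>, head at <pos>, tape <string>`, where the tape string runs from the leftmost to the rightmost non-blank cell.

state=P head=0 tape=[1]0000.   (P,1)→(P,1,+1)
state=P head=1 tape=1[0]000.   (P,0)→(P,0,+1)
state=P head=2 tape=10[0]00.   (P,0)→(P,0,+1)
state=P head=3 tape=100[0]0.   (P,0)→(P,0,+1)
state=P head=4 tape=1000[0].   (P,0)→(P,0,+1)
state=P head=5 tape=10000[.]   (P,.)→(Q,.,-1)
state=Q head=4 tape=1000[0].   (Q,0)→(S,0,-1)
state=S head=3 tape=100[0]0.   (S,0)→(S,.,+1)
state=S head=4 tape=100.[0].   (S,0)→(S,.,+1)
state=S head=5 tape=100..[.]   (S,.)→(P,0,-1)
state=P head=4 tape=100.[.]0   (P,.)→(Q,.,-1)
state=Q head=3 tape=100[.].0   (Q,.)→(P,0,-1)
state=P head=2 tape=10[0]0.0   (P,0)→(P,0,+1)
state=P head=3 tape=100[0].0   (P,0)→(P,0,+1)
state=P head=4 tape=1000[.]0   (P,.)→(Q,.,-1)
state=Q head=3 tape=100[0].0   (Q,0)→(S,0,-1)
state=S head=2 tape=10[0]0.0   (S,0)→(S,.,+1)
state=S head=3 tape=10.[0].0   (S,0)→(S,.,+1)
state=S head=4 tape=10..[.]0   (S,.)→(P,0,-1)
state=P head=3 tape=10.[.]00   (P,.)→(Q,.,-1)
state=Q head=2 tape=10[.].00   (Q,.)→(P,0,-1)
state=P head=1 tape=1[0]0.00   (P,0)→(P,0,+1)
state=P head=2 tape=10[0].00   (P,0)→(P,0,+1)
state=P head=3 tape=100[.]00   (P,.)→(Q,.,-1)
state=Q head=2 tape=10[0].00   (Q,0)→(S,0,-1)
state=S head=1 tape=1[0]0.00   (S,0)→(S,.,+1)
state=S head=2 tape=1.[0].00   (S,0)→(S,.,+1)
state=S head=3 tape=1..[.]00   (S,.)→(P,0,-1)
state=P head=2 tape=1.[.]000   (P,.)→(Q,.,-1)
state=Q head=1 tape=1[.].000   (Q,.)→(P,0,-1)
state=P head=0 tape=[1]0.000   (P,1)→(P,1,+1)
state=P head=1 tape=1[0].000   (P,0)→(P,0,+1)
state=P head=2 tape=10[.]000   (P,.)→(Q,.,-1)
state=Q head=1 tape=1[0].000
After 33 steps: state Q, head at 1, tape 10.000.

state Q, head at 1, tape 10.000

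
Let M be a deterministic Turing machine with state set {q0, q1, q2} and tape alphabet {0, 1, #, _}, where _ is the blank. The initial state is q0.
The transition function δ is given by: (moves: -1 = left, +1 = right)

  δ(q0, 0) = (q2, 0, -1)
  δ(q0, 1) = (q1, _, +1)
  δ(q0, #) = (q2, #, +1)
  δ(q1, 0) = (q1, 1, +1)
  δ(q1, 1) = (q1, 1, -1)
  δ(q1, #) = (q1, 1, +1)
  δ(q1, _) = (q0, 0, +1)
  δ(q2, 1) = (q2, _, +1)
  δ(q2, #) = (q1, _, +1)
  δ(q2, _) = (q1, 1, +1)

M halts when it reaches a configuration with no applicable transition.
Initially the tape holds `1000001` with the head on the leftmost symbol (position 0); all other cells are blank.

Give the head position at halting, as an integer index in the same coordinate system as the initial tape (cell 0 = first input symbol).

state=q0 head=0 tape=[1]000001__   (q0,1)→(q1,_,+1)
state=q1 head=1 tape=_[0]00001__   (q1,0)→(q1,1,+1)
state=q1 head=2 tape=_1[0]0001__   (q1,0)→(q1,1,+1)
state=q1 head=3 tape=_11[0]001__   (q1,0)→(q1,1,+1)
state=q1 head=4 tape=_111[0]01__   (q1,0)→(q1,1,+1)
state=q1 head=5 tape=_1111[0]1__   (q1,0)→(q1,1,+1)
state=q1 head=6 tape=_11111[1]__   (q1,1)→(q1,1,-1)
state=q1 head=5 tape=_1111[1]1__   (q1,1)→(q1,1,-1)
state=q1 head=4 tape=_111[1]11__   (q1,1)→(q1,1,-1)
state=q1 head=3 tape=_11[1]111__   (q1,1)→(q1,1,-1)
state=q1 head=2 tape=_1[1]1111__   (q1,1)→(q1,1,-1)
state=q1 head=1 tape=_[1]11111__   (q1,1)→(q1,1,-1)
state=q1 head=0 tape=[_]111111__   (q1,_)→(q0,0,+1)
state=q0 head=1 tape=0[1]11111__   (q0,1)→(q1,_,+1)
state=q1 head=2 tape=0_[1]1111__   (q1,1)→(q1,1,-1)
state=q1 head=1 tape=0[_]11111__   (q1,_)→(q0,0,+1)
state=q0 head=2 tape=00[1]1111__   (q0,1)→(q1,_,+1)
state=q1 head=3 tape=00_[1]111__   (q1,1)→(q1,1,-1)
state=q1 head=2 tape=00[_]1111__   (q1,_)→(q0,0,+1)
state=q0 head=3 tape=000[1]111__   (q0,1)→(q1,_,+1)
state=q1 head=4 tape=000_[1]11__   (q1,1)→(q1,1,-1)
state=q1 head=3 tape=000[_]111__   (q1,_)→(q0,0,+1)
state=q0 head=4 tape=0000[1]11__   (q0,1)→(q1,_,+1)
state=q1 head=5 tape=0000_[1]1__   (q1,1)→(q1,1,-1)
state=q1 head=4 tape=0000[_]11__   (q1,_)→(q0,0,+1)
state=q0 head=5 tape=00000[1]1__   (q0,1)→(q1,_,+1)
state=q1 head=6 tape=00000_[1]__   (q1,1)→(q1,1,-1)
state=q1 head=5 tape=00000[_]1__   (q1,_)→(q0,0,+1)
state=q0 head=6 tape=000000[1]__   (q0,1)→(q1,_,+1)
state=q1 head=7 tape=000000_[_]_   (q1,_)→(q0,0,+1)
state=q0 head=8 tape=000000_0[_]
At halt the head is at cell 8.

8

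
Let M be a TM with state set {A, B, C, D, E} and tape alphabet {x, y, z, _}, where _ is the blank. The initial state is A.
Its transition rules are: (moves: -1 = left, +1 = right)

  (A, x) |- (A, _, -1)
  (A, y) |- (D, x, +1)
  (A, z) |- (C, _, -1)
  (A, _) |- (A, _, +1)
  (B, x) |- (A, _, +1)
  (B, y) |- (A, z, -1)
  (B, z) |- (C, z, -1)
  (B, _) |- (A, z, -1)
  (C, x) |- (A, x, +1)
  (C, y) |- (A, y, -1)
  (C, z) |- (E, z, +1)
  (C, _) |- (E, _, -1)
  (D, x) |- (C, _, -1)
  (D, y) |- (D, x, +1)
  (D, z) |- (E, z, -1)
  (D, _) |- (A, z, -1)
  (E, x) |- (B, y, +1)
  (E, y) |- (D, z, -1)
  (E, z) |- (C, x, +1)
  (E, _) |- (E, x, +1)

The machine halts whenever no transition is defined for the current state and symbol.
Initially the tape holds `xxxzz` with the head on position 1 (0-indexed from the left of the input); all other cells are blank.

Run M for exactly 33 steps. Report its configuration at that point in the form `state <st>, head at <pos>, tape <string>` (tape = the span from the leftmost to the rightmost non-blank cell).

state C, head at 4, tape yz

state=A head=1 tape=_x[x]xzz_   (A,x)→(A,_,-1)
state=A head=0 tape=_[x]_xzz_   (A,x)→(A,_,-1)
state=A head=-1 tape=[_]__xzz_   (A,_)→(A,_,+1)
state=A head=0 tape=_[_]_xzz_   (A,_)→(A,_,+1)
state=A head=1 tape=__[_]xzz_   (A,_)→(A,_,+1)
state=A head=2 tape=___[x]zz_   (A,x)→(A,_,-1)
state=A head=1 tape=__[_]_zz_   (A,_)→(A,_,+1)
state=A head=2 tape=___[_]zz_   (A,_)→(A,_,+1)
state=A head=3 tape=____[z]z_   (A,z)→(C,_,-1)
state=C head=2 tape=___[_]_z_   (C,_)→(E,_,-1)
state=E head=1 tape=__[_]__z_   (E,_)→(E,x,+1)
state=E head=2 tape=__x[_]_z_   (E,_)→(E,x,+1)
state=E head=3 tape=__xx[_]z_   (E,_)→(E,x,+1)
state=E head=4 tape=__xxx[z]_   (E,z)→(C,x,+1)
state=C head=5 tape=__xxxx[_]   (C,_)→(E,_,-1)
state=E head=4 tape=__xxx[x]_   (E,x)→(B,y,+1)
state=B head=5 tape=__xxxy[_]   (B,_)→(A,z,-1)
state=A head=4 tape=__xxx[y]z   (A,y)→(D,x,+1)
state=D head=5 tape=__xxxx[z]   (D,z)→(E,z,-1)
state=E head=4 tape=__xxx[x]z   (E,x)→(B,y,+1)
state=B head=5 tape=__xxxy[z]   (B,z)→(C,z,-1)
state=C head=4 tape=__xxx[y]z   (C,y)→(A,y,-1)
state=A head=3 tape=__xx[x]yz   (A,x)→(A,_,-1)
state=A head=2 tape=__x[x]_yz   (A,x)→(A,_,-1)
state=A head=1 tape=__[x]__yz   (A,x)→(A,_,-1)
state=A head=0 tape=_[_]___yz   (A,_)→(A,_,+1)
state=A head=1 tape=__[_]__yz   (A,_)→(A,_,+1)
state=A head=2 tape=___[_]_yz   (A,_)→(A,_,+1)
state=A head=3 tape=____[_]yz   (A,_)→(A,_,+1)
state=A head=4 tape=_____[y]z   (A,y)→(D,x,+1)
state=D head=5 tape=_____x[z]   (D,z)→(E,z,-1)
state=E head=4 tape=_____[x]z   (E,x)→(B,y,+1)
state=B head=5 tape=_____y[z]   (B,z)→(C,z,-1)
state=C head=4 tape=_____[y]z
After 33 steps: state C, head at 4, tape yz.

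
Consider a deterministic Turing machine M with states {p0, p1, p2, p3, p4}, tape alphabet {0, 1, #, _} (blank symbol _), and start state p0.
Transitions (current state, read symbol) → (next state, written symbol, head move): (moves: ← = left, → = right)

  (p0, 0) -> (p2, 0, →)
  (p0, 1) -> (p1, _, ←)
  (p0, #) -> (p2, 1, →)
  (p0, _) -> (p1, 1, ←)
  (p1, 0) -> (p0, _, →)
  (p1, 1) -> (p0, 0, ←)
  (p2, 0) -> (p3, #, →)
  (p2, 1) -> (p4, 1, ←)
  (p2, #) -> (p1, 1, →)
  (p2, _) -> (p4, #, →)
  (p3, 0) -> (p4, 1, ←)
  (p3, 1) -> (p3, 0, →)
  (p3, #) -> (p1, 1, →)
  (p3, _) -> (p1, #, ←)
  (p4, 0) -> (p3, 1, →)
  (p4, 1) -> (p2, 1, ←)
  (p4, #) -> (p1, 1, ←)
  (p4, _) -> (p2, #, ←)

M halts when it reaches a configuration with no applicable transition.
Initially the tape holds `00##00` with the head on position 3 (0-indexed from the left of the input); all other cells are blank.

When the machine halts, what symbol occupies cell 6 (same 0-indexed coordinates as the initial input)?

state=p0 head=3 tape=00#[#]00___   (p0,#)→(p2,1,→)
state=p2 head=4 tape=00#1[0]0___   (p2,0)→(p3,#,→)
state=p3 head=5 tape=00#1#[0]___   (p3,0)→(p4,1,←)
state=p4 head=4 tape=00#1[#]1___   (p4,#)→(p1,1,←)
state=p1 head=3 tape=00#[1]11___   (p1,1)→(p0,0,←)
state=p0 head=2 tape=00[#]011___   (p0,#)→(p2,1,→)
state=p2 head=3 tape=001[0]11___   (p2,0)→(p3,#,→)
state=p3 head=4 tape=001#[1]1___   (p3,1)→(p3,0,→)
state=p3 head=5 tape=001#0[1]___   (p3,1)→(p3,0,→)
state=p3 head=6 tape=001#00[_]__   (p3,_)→(p1,#,←)
state=p1 head=5 tape=001#0[0]#__   (p1,0)→(p0,_,→)
state=p0 head=6 tape=001#0_[#]__   (p0,#)→(p2,1,→)
state=p2 head=7 tape=001#0_1[_]_   (p2,_)→(p4,#,→)
state=p4 head=8 tape=001#0_1#[_]   (p4,_)→(p2,#,←)
state=p2 head=7 tape=001#0_1[#]#   (p2,#)→(p1,1,→)
state=p1 head=8 tape=001#0_11[#]
Cell 6 holds 1 when M halts.

1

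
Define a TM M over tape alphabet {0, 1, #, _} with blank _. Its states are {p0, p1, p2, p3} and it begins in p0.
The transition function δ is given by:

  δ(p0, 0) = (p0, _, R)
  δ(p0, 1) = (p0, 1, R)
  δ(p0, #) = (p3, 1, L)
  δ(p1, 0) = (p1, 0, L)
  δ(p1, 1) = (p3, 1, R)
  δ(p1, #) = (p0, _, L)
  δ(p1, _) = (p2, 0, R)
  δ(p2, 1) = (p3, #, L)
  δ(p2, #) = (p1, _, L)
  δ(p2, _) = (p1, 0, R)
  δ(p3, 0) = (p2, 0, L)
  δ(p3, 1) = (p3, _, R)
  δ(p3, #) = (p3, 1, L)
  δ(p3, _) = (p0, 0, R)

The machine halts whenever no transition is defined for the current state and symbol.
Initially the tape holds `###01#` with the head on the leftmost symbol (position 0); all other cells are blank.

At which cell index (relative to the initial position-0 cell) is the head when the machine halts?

7

p0 | _[#]##01#__   read # → write 1, move L, go to p3
p3 | [_]1##01#__   read _ → write 0, move R, go to p0
p0 | 0[1]##01#__   read 1 → write 1, move R, go to p0
p0 | 01[#]#01#__   read # → write 1, move L, go to p3
p3 | 0[1]1#01#__   read 1 → write _, move R, go to p3
p3 | 0_[1]#01#__   read 1 → write _, move R, go to p3
p3 | 0__[#]01#__   read # → write 1, move L, go to p3
p3 | 0_[_]101#__   read _ → write 0, move R, go to p0
p0 | 0_0[1]01#__   read 1 → write 1, move R, go to p0
p0 | 0_01[0]1#__   read 0 → write _, move R, go to p0
p0 | 0_01_[1]#__   read 1 → write 1, move R, go to p0
p0 | 0_01_1[#]__   read # → write 1, move L, go to p3
p3 | 0_01_[1]1__   read 1 → write _, move R, go to p3
p3 | 0_01__[1]__   read 1 → write _, move R, go to p3
p3 | 0_01___[_]_   read _ → write 0, move R, go to p0
p0 | 0_01___0[_]
At halt the head is at cell 7.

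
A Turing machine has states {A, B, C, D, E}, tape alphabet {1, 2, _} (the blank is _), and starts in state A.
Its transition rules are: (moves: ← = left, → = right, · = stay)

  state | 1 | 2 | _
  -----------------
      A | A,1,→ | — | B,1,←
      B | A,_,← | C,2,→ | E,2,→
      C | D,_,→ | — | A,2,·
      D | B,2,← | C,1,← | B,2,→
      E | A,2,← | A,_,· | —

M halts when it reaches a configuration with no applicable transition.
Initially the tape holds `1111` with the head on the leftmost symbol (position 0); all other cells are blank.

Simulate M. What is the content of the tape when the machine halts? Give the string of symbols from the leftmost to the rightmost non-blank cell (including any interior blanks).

state=A head=0 tape=__[1]111_   (A,1)→(A,1,→)
state=A head=1 tape=__1[1]11_   (A,1)→(A,1,→)
state=A head=2 tape=__11[1]1_   (A,1)→(A,1,→)
state=A head=3 tape=__111[1]_   (A,1)→(A,1,→)
state=A head=4 tape=__1111[_]   (A,_)→(B,1,←)
state=B head=3 tape=__111[1]1   (B,1)→(A,_,←)
state=A head=2 tape=__11[1]_1   (A,1)→(A,1,→)
state=A head=3 tape=__111[_]1   (A,_)→(B,1,←)
state=B head=2 tape=__11[1]11   (B,1)→(A,_,←)
state=A head=1 tape=__1[1]_11   (A,1)→(A,1,→)
state=A head=2 tape=__11[_]11   (A,_)→(B,1,←)
state=B head=1 tape=__1[1]111   (B,1)→(A,_,←)
state=A head=0 tape=__[1]_111   (A,1)→(A,1,→)
state=A head=1 tape=__1[_]111   (A,_)→(B,1,←)
state=B head=0 tape=__[1]1111   (B,1)→(A,_,←)
state=A head=-1 tape=_[_]_1111   (A,_)→(B,1,←)
state=B head=-2 tape=[_]1_1111   (B,_)→(E,2,→)
state=E head=-1 tape=2[1]_1111   (E,1)→(A,2,←)
state=A head=-2 tape=[2]2_1111
The non-blank tape span at halt is 22_1111.

22_1111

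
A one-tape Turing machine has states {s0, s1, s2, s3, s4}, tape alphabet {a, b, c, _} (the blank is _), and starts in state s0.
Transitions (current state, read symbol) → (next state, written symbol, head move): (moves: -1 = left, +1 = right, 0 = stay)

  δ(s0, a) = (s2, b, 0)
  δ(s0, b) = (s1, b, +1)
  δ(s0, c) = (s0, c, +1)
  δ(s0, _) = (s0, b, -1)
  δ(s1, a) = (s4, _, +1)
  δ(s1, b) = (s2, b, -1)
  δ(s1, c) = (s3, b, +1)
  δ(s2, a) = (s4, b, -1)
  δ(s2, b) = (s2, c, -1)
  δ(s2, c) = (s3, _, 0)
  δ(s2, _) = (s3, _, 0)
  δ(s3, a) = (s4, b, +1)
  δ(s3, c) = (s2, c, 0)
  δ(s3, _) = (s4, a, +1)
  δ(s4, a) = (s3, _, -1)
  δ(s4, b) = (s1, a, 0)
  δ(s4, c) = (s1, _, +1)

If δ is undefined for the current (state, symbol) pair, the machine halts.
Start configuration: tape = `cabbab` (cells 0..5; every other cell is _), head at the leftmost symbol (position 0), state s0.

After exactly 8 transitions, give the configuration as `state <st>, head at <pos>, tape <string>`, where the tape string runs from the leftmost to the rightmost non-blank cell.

state=s0 head=0 tape=[c]abbab   (s0,c)→(s0,c,+1)
state=s0 head=1 tape=c[a]bbab   (s0,a)→(s2,b,0)
state=s2 head=1 tape=c[b]bbab   (s2,b)→(s2,c,-1)
state=s2 head=0 tape=[c]cbbab   (s2,c)→(s3,_,0)
state=s3 head=0 tape=[_]cbbab   (s3,_)→(s4,a,+1)
state=s4 head=1 tape=a[c]bbab   (s4,c)→(s1,_,+1)
state=s1 head=2 tape=a_[b]bab   (s1,b)→(s2,b,-1)
state=s2 head=1 tape=a[_]bbab   (s2,_)→(s3,_,0)
state=s3 head=1 tape=a[_]bbab
After 8 steps: state s3, head at 1, tape a_bbab.

state s3, head at 1, tape a_bbab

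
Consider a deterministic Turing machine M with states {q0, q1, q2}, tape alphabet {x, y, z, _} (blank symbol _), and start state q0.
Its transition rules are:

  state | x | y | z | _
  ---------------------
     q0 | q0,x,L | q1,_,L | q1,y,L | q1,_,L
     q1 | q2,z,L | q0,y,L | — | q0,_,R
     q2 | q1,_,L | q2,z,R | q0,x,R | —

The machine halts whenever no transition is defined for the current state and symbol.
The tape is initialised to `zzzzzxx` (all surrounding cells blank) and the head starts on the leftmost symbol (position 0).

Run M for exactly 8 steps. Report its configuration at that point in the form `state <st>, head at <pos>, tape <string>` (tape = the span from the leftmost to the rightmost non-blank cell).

state=q0 head=0 tape=_[z]zzzzxx   (q0,z)→(q1,y,L)
state=q1 head=-1 tape=[_]yzzzzxx   (q1,_)→(q0,_,R)
state=q0 head=0 tape=_[y]zzzzxx   (q0,y)→(q1,_,L)
state=q1 head=-1 tape=[_]_zzzzxx   (q1,_)→(q0,_,R)
state=q0 head=0 tape=_[_]zzzzxx   (q0,_)→(q1,_,L)
state=q1 head=-1 tape=[_]_zzzzxx   (q1,_)→(q0,_,R)
state=q0 head=0 tape=_[_]zzzzxx   (q0,_)→(q1,_,L)
state=q1 head=-1 tape=[_]_zzzzxx   (q1,_)→(q0,_,R)
state=q0 head=0 tape=_[_]zzzzxx
After 8 steps: state q0, head at 0, tape zzzzxx.

state q0, head at 0, tape zzzzxx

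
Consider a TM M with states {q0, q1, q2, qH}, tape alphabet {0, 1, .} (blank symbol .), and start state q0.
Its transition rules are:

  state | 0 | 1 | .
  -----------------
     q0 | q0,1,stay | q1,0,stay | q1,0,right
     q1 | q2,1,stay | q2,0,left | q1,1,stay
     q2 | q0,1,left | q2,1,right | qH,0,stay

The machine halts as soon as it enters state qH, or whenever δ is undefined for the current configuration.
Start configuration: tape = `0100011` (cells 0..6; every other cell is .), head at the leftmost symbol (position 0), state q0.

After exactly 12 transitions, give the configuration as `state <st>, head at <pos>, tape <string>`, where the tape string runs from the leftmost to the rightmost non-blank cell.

state=q0 head=0 tape=[0]100011   (q0,0)→(q0,1,stay)
state=q0 head=0 tape=[1]100011   (q0,1)→(q1,0,stay)
state=q1 head=0 tape=[0]100011   (q1,0)→(q2,1,stay)
state=q2 head=0 tape=[1]100011   (q2,1)→(q2,1,right)
state=q2 head=1 tape=1[1]00011   (q2,1)→(q2,1,right)
state=q2 head=2 tape=11[0]0011   (q2,0)→(q0,1,left)
state=q0 head=1 tape=1[1]10011   (q0,1)→(q1,0,stay)
state=q1 head=1 tape=1[0]10011   (q1,0)→(q2,1,stay)
state=q2 head=1 tape=1[1]10011   (q2,1)→(q2,1,right)
state=q2 head=2 tape=11[1]0011   (q2,1)→(q2,1,right)
state=q2 head=3 tape=111[0]011   (q2,0)→(q0,1,left)
state=q0 head=2 tape=11[1]1011   (q0,1)→(q1,0,stay)
state=q1 head=2 tape=11[0]1011
After 12 steps: state q1, head at 2, tape 1101011.

state q1, head at 2, tape 1101011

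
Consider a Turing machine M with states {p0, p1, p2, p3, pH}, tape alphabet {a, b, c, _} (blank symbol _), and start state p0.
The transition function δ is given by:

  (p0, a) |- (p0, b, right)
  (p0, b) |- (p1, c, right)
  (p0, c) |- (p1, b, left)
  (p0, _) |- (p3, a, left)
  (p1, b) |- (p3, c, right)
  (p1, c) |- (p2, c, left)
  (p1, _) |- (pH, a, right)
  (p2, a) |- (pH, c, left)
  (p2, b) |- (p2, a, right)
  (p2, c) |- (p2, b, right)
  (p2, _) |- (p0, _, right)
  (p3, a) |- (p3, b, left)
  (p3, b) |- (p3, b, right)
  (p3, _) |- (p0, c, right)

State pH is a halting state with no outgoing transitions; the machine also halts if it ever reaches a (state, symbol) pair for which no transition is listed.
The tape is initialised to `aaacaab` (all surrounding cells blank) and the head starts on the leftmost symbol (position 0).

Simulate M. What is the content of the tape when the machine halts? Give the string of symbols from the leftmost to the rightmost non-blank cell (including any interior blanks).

bbcbbbbca

p0 | [a]aacaab__   read a → write b, move right, go to p0
p0 | b[a]acaab__   read a → write b, move right, go to p0
p0 | bb[a]caab__   read a → write b, move right, go to p0
p0 | bbb[c]aab__   read c → write b, move left, go to p1
p1 | bb[b]baab__   read b → write c, move right, go to p3
p3 | bbc[b]aab__   read b → write b, move right, go to p3
p3 | bbcb[a]ab__   read a → write b, move left, go to p3
p3 | bbc[b]bab__   read b → write b, move right, go to p3
p3 | bbcb[b]ab__   read b → write b, move right, go to p3
p3 | bbcbb[a]b__   read a → write b, move left, go to p3
p3 | bbcb[b]bb__   read b → write b, move right, go to p3
p3 | bbcbb[b]b__   read b → write b, move right, go to p3
p3 | bbcbbb[b]__   read b → write b, move right, go to p3
p3 | bbcbbbb[_]_   read _ → write c, move right, go to p0
p0 | bbcbbbbc[_]   read _ → write a, move left, go to p3
p3 | bbcbbbb[c]a
The non-blank tape span at halt is bbcbbbbca.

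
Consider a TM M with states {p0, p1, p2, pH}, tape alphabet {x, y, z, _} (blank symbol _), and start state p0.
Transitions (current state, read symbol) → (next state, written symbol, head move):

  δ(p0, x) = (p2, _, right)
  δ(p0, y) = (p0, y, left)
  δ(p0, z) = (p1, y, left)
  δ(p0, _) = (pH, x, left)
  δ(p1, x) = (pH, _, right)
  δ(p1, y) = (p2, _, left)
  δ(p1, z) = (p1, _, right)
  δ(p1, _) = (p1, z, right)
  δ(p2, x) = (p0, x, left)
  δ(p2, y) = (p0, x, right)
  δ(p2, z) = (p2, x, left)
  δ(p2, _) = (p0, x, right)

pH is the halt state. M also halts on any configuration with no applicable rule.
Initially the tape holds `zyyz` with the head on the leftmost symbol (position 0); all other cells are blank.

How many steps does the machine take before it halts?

p0 | __[z]yyz   read z → write y, move left, go to p1
p1 | _[_]yyyz   read _ → write z, move right, go to p1
p1 | _z[y]yyz   read y → write _, move left, go to p2
p2 | _[z]_yyz   read z → write x, move left, go to p2
p2 | [_]x_yyz   read _ → write x, move right, go to p0
p0 | x[x]_yyz   read x → write _, move right, go to p2
p2 | x_[_]yyz   read _ → write x, move right, go to p0
p0 | x_x[y]yz   read y → write y, move left, go to p0
p0 | x_[x]yyz   read x → write _, move right, go to p2
p2 | x__[y]yz   read y → write x, move right, go to p0
p0 | x__x[y]z   read y → write y, move left, go to p0
p0 | x__[x]yz   read x → write _, move right, go to p2
p2 | x___[y]z   read y → write x, move right, go to p0
p0 | x___x[z]   read z → write y, move left, go to p1
p1 | x___[x]y   read x → write _, move right, go to pH
pH | x____[y]
M halts after 15 transitions.

15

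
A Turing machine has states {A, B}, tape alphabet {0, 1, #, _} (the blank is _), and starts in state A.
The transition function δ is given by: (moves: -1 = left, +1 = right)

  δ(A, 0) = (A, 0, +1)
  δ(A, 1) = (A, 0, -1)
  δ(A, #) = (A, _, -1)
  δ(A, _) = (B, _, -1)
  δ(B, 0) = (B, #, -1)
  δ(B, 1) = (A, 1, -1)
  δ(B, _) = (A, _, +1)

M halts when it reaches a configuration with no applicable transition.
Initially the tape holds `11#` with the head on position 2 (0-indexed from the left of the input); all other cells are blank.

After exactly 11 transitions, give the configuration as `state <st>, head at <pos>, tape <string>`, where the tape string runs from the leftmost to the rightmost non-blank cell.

A | __11[#]   read # → write _, move -1, go to A
A | __1[1]_   read 1 → write 0, move -1, go to A
A | __[1]0_   read 1 → write 0, move -1, go to A
A | _[_]00_   read _ → write _, move -1, go to B
B | [_]_00_   read _ → write _, move +1, go to A
A | _[_]00_   read _ → write _, move -1, go to B
B | [_]_00_   read _ → write _, move +1, go to A
A | _[_]00_   read _ → write _, move -1, go to B
B | [_]_00_   read _ → write _, move +1, go to A
A | _[_]00_   read _ → write _, move -1, go to B
B | [_]_00_   read _ → write _, move +1, go to A
A | _[_]00_
After 11 steps: state A, head at -1, tape 00.

state A, head at -1, tape 00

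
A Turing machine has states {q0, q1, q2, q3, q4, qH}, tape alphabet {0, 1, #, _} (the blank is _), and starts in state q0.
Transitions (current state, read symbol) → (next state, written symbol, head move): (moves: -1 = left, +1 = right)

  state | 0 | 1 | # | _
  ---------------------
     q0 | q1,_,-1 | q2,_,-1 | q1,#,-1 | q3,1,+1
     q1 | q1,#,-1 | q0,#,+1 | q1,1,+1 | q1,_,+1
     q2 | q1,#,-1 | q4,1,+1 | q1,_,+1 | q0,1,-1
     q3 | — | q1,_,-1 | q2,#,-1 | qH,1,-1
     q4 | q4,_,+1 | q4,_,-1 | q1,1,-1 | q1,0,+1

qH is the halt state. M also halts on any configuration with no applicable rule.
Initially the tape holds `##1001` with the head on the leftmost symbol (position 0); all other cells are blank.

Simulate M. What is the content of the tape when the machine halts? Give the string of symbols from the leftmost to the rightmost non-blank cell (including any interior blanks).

111_1#11

q0 | _[#]#1001__   read # → write #, move -1, go to q1
q1 | [_]##1001__   read _ → write _, move +1, go to q1
q1 | _[#]#1001__   read # → write 1, move +1, go to q1
q1 | _1[#]1001__   read # → write 1, move +1, go to q1
q1 | _11[1]001__   read 1 → write #, move +1, go to q0
q0 | _11#[0]01__   read 0 → write _, move -1, go to q1
q1 | _11[#]_01__   read # → write 1, move +1, go to q1
q1 | _111[_]01__   read _ → write _, move +1, go to q1
q1 | _111_[0]1__   read 0 → write #, move -1, go to q1
q1 | _111[_]#1__   read _ → write _, move +1, go to q1
q1 | _111_[#]1__   read # → write 1, move +1, go to q1
q1 | _111_1[1]__   read 1 → write #, move +1, go to q0
q0 | _111_1#[_]_   read _ → write 1, move +1, go to q3
q3 | _111_1#1[_]   read _ → write 1, move -1, go to qH
qH | _111_1#[1]1
The non-blank tape span at halt is 111_1#11.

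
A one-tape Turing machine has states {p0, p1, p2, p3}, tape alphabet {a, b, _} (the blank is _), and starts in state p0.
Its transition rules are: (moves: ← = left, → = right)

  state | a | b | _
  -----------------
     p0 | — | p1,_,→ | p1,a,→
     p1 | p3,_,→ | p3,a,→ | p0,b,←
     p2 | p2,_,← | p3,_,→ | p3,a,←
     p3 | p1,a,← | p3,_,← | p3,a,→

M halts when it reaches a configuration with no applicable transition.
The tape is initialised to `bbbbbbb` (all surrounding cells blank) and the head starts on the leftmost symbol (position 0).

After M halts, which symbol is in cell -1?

a

state=p0 head=0 tape=_[b]bbbbbb   (p0,b)→(p1,_,→)
state=p1 head=1 tape=__[b]bbbbb   (p1,b)→(p3,a,→)
state=p3 head=2 tape=__a[b]bbbb   (p3,b)→(p3,_,←)
state=p3 head=1 tape=__[a]_bbbb   (p3,a)→(p1,a,←)
state=p1 head=0 tape=_[_]a_bbbb   (p1,_)→(p0,b,←)
state=p0 head=-1 tape=[_]ba_bbbb   (p0,_)→(p1,a,→)
state=p1 head=0 tape=a[b]a_bbbb   (p1,b)→(p3,a,→)
state=p3 head=1 tape=aa[a]_bbbb   (p3,a)→(p1,a,←)
state=p1 head=0 tape=a[a]a_bbbb   (p1,a)→(p3,_,→)
state=p3 head=1 tape=a_[a]_bbbb   (p3,a)→(p1,a,←)
state=p1 head=0 tape=a[_]a_bbbb   (p1,_)→(p0,b,←)
state=p0 head=-1 tape=[a]ba_bbbb
Cell -1 holds a when M halts.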